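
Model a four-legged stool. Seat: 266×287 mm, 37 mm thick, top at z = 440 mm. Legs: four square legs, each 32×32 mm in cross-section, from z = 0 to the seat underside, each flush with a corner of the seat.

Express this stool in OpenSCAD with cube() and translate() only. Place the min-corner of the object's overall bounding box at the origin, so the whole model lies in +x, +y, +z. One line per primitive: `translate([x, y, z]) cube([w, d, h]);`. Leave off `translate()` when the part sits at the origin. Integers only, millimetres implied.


translate([0, 0, 403]) cube([266, 287, 37]);
cube([32, 32, 403]);
translate([234, 0, 0]) cube([32, 32, 403]);
translate([0, 255, 0]) cube([32, 32, 403]);
translate([234, 255, 0]) cube([32, 32, 403]);


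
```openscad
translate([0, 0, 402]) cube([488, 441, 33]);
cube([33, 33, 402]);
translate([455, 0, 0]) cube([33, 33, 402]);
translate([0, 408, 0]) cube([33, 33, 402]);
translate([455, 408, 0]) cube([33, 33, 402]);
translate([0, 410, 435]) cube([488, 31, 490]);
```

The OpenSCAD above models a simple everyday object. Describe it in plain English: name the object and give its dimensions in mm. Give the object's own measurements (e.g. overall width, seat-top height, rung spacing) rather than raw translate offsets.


A chair. The seat is a 488×441×33 mm slab with its top at z = 435 mm, on four 33×33 mm corner legs (flush with the seat edges, standing on z = 0). A flat backrest 31 mm thick, 490 mm tall, spans the full seat width and rises from the seat top along its +y edge, rear face flush with the rear of the seat.


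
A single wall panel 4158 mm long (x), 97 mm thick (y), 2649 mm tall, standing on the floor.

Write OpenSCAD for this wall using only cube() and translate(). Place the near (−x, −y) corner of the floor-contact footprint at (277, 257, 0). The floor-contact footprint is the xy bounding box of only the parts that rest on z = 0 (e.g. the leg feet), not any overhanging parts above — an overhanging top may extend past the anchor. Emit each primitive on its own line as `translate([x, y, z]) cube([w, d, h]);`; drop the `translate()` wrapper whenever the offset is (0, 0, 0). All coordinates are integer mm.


translate([277, 257, 0]) cube([4158, 97, 2649]);


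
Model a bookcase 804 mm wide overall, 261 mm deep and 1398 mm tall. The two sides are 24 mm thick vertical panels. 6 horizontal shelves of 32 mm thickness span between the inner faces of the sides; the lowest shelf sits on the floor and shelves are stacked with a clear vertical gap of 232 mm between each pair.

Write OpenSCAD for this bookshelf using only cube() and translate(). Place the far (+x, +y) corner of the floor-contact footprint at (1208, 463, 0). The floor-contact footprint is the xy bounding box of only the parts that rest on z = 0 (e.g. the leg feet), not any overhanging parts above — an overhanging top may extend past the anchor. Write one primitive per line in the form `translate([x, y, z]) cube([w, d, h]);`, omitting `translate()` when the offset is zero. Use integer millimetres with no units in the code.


translate([404, 202, 0]) cube([24, 261, 1398]);
translate([1184, 202, 0]) cube([24, 261, 1398]);
translate([428, 202, 0]) cube([756, 261, 32]);
translate([428, 202, 264]) cube([756, 261, 32]);
translate([428, 202, 528]) cube([756, 261, 32]);
translate([428, 202, 792]) cube([756, 261, 32]);
translate([428, 202, 1056]) cube([756, 261, 32]);
translate([428, 202, 1320]) cube([756, 261, 32]);


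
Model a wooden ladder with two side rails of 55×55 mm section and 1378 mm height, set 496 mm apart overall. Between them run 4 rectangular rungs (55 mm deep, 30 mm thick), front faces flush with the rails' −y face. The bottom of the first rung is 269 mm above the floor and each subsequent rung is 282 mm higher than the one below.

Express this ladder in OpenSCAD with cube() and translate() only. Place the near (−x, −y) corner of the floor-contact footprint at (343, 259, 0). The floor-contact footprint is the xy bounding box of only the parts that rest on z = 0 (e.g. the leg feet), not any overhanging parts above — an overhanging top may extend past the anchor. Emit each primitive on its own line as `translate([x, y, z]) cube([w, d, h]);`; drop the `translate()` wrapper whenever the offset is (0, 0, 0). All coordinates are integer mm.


translate([343, 259, 0]) cube([55, 55, 1378]);
translate([784, 259, 0]) cube([55, 55, 1378]);
translate([398, 259, 269]) cube([386, 55, 30]);
translate([398, 259, 551]) cube([386, 55, 30]);
translate([398, 259, 833]) cube([386, 55, 30]);
translate([398, 259, 1115]) cube([386, 55, 30]);


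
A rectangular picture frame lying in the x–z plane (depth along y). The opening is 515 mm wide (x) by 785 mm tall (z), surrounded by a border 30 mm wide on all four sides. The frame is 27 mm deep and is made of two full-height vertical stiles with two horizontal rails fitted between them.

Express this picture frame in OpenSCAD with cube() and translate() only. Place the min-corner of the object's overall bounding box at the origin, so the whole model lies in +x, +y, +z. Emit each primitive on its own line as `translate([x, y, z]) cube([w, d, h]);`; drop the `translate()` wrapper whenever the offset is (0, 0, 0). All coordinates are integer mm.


cube([30, 27, 845]);
translate([545, 0, 0]) cube([30, 27, 845]);
translate([30, 0, 0]) cube([515, 27, 30]);
translate([30, 0, 815]) cube([515, 27, 30]);


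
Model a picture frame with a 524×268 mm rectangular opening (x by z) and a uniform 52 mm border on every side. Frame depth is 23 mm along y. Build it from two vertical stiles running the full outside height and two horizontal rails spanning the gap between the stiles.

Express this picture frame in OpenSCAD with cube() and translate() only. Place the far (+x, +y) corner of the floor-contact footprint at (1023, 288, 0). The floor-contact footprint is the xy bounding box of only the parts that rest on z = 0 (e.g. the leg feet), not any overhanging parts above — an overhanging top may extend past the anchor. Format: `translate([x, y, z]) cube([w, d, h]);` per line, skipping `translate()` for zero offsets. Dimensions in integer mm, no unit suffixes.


translate([395, 265, 0]) cube([52, 23, 372]);
translate([971, 265, 0]) cube([52, 23, 372]);
translate([447, 265, 0]) cube([524, 23, 52]);
translate([447, 265, 320]) cube([524, 23, 52]);


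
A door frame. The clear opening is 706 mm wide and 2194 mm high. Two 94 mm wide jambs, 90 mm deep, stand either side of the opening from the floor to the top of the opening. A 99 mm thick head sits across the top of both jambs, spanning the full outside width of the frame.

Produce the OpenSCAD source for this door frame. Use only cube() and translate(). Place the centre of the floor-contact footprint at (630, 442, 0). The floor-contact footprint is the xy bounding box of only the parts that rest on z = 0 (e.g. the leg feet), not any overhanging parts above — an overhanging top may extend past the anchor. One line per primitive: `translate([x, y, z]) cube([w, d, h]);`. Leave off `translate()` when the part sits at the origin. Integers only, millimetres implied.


translate([183, 397, 0]) cube([94, 90, 2194]);
translate([983, 397, 0]) cube([94, 90, 2194]);
translate([183, 397, 2194]) cube([894, 90, 99]);


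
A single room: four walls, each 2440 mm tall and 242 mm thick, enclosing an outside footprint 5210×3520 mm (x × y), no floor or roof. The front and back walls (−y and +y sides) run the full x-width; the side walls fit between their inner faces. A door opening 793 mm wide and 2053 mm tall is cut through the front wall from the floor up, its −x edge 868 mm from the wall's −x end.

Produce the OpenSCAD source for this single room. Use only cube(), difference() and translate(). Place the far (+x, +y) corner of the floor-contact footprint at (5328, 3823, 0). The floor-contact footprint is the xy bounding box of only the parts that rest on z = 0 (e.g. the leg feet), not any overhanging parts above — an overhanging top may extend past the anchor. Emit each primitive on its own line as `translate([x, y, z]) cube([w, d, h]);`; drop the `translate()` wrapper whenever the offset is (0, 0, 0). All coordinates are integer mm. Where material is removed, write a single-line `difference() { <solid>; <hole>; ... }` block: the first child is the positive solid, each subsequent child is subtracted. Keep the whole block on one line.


difference() { translate([118, 303, 0]) cube([5210, 242, 2440]); translate([986, 303, 0]) cube([793, 242, 2053]); }
translate([118, 3581, 0]) cube([5210, 242, 2440]);
translate([118, 545, 0]) cube([242, 3036, 2440]);
translate([5086, 545, 0]) cube([242, 3036, 2440]);


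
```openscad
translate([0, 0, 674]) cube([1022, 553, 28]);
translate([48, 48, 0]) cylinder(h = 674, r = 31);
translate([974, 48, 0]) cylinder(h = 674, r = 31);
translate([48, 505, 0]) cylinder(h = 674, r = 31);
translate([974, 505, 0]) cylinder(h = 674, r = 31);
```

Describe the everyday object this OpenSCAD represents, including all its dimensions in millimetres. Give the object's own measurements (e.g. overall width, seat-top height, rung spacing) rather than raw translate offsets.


A table: top 1022 mm (x) × 553 mm (y), 28 mm thick, upper face at z = 702 mm, on four round legs of 62 mm diameter, each leg's bounding box inset 17 mm from the nearest pair of top edges from z = 0 to the bottom of the top.


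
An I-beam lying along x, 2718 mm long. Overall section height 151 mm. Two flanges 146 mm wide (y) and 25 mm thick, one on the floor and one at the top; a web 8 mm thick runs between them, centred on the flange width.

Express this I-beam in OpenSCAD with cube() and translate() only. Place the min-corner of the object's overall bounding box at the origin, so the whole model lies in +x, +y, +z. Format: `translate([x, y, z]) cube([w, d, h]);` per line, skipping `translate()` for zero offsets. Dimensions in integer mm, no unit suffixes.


cube([2718, 146, 25]);
translate([0, 69, 25]) cube([2718, 8, 101]);
translate([0, 0, 126]) cube([2718, 146, 25]);


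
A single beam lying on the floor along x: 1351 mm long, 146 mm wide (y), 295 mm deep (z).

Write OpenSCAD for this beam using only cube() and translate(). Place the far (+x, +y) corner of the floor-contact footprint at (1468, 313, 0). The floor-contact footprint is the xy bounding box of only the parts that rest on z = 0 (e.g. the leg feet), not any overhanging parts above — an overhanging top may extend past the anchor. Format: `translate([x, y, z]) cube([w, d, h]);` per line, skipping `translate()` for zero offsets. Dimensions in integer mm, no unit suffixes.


translate([117, 167, 0]) cube([1351, 146, 295]);


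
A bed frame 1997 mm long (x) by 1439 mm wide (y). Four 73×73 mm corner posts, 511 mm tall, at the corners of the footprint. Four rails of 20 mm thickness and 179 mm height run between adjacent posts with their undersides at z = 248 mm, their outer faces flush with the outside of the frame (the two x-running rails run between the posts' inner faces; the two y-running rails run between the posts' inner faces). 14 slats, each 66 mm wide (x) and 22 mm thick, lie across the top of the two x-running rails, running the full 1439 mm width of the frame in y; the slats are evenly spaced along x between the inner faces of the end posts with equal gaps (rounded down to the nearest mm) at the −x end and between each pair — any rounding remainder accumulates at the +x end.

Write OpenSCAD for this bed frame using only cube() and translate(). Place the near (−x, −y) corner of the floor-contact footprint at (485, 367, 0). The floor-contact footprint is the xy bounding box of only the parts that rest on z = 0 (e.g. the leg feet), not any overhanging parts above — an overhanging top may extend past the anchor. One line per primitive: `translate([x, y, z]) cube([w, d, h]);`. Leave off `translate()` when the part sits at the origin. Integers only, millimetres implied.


// slat z = rail_z + rail_h = 248 + 179 = 427
// slat gap = ⌊(1851 − 14·66) / 15⌋ = 61
translate([485, 367, 0]) cube([73, 73, 511]);
translate([485, 1733, 0]) cube([73, 73, 511]);
translate([2409, 367, 0]) cube([73, 73, 511]);
translate([2409, 1733, 0]) cube([73, 73, 511]);
translate([558, 367, 248]) cube([1851, 20, 179]);
translate([558, 1786, 248]) cube([1851, 20, 179]);
translate([485, 440, 248]) cube([20, 1293, 179]);
translate([2462, 440, 248]) cube([20, 1293, 179]);
translate([619, 367, 427]) cube([66, 1439, 22]);
translate([746, 367, 427]) cube([66, 1439, 22]);
translate([873, 367, 427]) cube([66, 1439, 22]);
translate([1000, 367, 427]) cube([66, 1439, 22]);
translate([1127, 367, 427]) cube([66, 1439, 22]);
translate([1254, 367, 427]) cube([66, 1439, 22]);
translate([1381, 367, 427]) cube([66, 1439, 22]);
translate([1508, 367, 427]) cube([66, 1439, 22]);
translate([1635, 367, 427]) cube([66, 1439, 22]);
translate([1762, 367, 427]) cube([66, 1439, 22]);
translate([1889, 367, 427]) cube([66, 1439, 22]);
translate([2016, 367, 427]) cube([66, 1439, 22]);
translate([2143, 367, 427]) cube([66, 1439, 22]);
translate([2270, 367, 427]) cube([66, 1439, 22]);


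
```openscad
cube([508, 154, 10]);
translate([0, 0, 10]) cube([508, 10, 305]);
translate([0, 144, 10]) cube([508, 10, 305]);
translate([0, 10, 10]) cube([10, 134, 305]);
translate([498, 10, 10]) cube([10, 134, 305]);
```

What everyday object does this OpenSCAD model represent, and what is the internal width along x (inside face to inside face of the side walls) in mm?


An open box. The internal width is 488 mm.

A 508×154 base slab with four walls standing on it — an open box. The base is 508 mm wide and the walls are 10 mm thick, so the internal width is 508 − 2 × 10 = 488 mm.


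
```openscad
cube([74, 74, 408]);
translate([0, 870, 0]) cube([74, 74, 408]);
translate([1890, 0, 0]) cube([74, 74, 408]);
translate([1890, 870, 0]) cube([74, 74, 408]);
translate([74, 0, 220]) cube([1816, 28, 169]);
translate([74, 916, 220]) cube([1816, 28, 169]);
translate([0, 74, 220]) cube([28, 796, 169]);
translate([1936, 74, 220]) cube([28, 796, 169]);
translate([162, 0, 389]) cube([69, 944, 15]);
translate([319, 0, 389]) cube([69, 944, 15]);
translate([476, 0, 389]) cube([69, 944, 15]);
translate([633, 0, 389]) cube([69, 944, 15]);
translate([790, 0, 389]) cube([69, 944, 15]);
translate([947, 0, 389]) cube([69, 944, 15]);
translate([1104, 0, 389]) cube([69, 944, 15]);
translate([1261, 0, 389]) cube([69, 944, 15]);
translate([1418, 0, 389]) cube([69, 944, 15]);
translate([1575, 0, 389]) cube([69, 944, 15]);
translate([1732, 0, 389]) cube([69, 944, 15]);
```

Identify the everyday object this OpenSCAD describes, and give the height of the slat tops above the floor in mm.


A bed frame. The slat-top height is 404 mm.

Four posts, four rails, and a row of slats — a bed frame. Slats sit on the rails at z = 220 + 169 = 389; with slat thickness 15, the top is 404 mm.


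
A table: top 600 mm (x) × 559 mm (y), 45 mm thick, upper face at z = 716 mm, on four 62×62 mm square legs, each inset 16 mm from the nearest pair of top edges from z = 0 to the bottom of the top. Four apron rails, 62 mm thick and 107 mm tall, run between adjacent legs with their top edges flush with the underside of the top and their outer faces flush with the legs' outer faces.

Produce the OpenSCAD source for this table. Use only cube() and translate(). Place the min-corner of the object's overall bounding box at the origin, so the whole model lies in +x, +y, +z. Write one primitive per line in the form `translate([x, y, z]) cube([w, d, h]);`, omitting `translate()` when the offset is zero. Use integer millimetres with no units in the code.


translate([0, 0, 671]) cube([600, 559, 45]);
translate([16, 16, 0]) cube([62, 62, 671]);
translate([522, 16, 0]) cube([62, 62, 671]);
translate([16, 481, 0]) cube([62, 62, 671]);
translate([522, 481, 0]) cube([62, 62, 671]);
translate([78, 16, 564]) cube([444, 62, 107]);
translate([78, 481, 564]) cube([444, 62, 107]);
translate([16, 78, 564]) cube([62, 403, 107]);
translate([522, 78, 564]) cube([62, 403, 107]);


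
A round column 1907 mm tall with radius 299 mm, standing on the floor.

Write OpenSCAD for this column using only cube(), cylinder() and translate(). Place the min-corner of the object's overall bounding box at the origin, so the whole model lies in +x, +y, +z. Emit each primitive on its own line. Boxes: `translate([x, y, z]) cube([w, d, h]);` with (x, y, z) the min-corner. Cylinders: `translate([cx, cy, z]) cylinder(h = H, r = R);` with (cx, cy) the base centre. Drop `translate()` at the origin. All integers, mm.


translate([299, 299, 0]) cylinder(h = 1907, r = 299);


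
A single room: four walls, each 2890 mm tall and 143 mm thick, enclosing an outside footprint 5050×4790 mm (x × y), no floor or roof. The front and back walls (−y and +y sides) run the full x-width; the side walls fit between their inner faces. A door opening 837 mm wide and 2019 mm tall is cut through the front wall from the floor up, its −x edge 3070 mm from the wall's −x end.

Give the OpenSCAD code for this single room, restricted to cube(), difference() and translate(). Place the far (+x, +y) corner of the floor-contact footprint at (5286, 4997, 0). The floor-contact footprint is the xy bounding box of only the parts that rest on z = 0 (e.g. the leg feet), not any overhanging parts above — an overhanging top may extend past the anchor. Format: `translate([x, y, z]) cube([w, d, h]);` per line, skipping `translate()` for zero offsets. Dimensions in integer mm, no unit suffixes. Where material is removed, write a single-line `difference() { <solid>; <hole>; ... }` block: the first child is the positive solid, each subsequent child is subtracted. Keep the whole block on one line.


difference() { translate([236, 207, 0]) cube([5050, 143, 2890]); translate([3306, 207, 0]) cube([837, 143, 2019]); }
translate([236, 4854, 0]) cube([5050, 143, 2890]);
translate([236, 350, 0]) cube([143, 4504, 2890]);
translate([5143, 350, 0]) cube([143, 4504, 2890]);


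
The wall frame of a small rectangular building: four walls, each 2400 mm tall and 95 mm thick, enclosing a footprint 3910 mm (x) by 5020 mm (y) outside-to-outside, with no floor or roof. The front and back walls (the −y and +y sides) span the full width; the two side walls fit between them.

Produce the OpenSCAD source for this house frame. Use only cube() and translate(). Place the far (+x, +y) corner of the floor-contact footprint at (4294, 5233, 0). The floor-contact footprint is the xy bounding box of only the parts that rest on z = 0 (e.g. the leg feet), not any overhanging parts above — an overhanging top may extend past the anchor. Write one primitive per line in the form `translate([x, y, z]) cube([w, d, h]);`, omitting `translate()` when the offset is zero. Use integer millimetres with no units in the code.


translate([384, 213, 0]) cube([3910, 95, 2400]);
translate([384, 5138, 0]) cube([3910, 95, 2400]);
translate([384, 308, 0]) cube([95, 4830, 2400]);
translate([4199, 308, 0]) cube([95, 4830, 2400]);


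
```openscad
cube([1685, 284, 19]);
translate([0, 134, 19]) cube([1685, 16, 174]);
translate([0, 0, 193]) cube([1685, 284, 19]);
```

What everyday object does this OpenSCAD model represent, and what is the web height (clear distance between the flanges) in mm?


An I-beam. The web height is 174 mm.

Two wide flanges with a thin centred web — an I-beam. Overall 212 mm minus two 19 mm flanges gives a web of 212 − 2·19 = 174 mm.


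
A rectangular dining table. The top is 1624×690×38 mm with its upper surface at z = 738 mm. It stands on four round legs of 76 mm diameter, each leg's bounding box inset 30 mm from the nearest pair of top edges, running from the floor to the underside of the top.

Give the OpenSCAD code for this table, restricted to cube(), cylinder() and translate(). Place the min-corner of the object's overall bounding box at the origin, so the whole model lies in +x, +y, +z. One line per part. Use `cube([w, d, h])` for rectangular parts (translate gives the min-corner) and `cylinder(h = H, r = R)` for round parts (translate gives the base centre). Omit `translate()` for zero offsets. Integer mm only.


translate([0, 0, 700]) cube([1624, 690, 38]);
translate([68, 68, 0]) cylinder(h = 700, r = 38);
translate([1556, 68, 0]) cylinder(h = 700, r = 38);
translate([68, 622, 0]) cylinder(h = 700, r = 38);
translate([1556, 622, 0]) cylinder(h = 700, r = 38);


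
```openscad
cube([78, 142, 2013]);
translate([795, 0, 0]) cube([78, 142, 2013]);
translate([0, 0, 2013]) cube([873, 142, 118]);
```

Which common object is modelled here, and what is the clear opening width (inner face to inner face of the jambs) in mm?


A door frame. The clear opening width is 717 mm.

Two 2013 mm tall posts with a header on top — a door frame. The left jamb is 78 mm wide at x = 0; the right jamb starts at x = 795. The clear opening is 795 − 78 = 717 mm.


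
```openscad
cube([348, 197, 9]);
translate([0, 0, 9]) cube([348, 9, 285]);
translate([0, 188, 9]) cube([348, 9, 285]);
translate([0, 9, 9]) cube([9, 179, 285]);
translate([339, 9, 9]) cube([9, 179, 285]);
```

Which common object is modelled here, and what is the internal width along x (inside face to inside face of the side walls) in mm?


An open box. The internal width is 330 mm.

A 348×197 base slab with four walls standing on it — an open box. The base is 348 mm wide and the walls are 9 mm thick, so the internal width is 348 − 2 × 9 = 330 mm.


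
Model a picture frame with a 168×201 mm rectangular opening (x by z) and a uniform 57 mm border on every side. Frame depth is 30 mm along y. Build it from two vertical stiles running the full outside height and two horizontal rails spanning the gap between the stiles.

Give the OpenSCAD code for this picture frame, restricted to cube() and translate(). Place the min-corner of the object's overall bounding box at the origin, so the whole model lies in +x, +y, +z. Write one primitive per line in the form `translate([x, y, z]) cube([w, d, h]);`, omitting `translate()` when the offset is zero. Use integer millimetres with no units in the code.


cube([57, 30, 315]);
translate([225, 0, 0]) cube([57, 30, 315]);
translate([57, 0, 0]) cube([168, 30, 57]);
translate([57, 0, 258]) cube([168, 30, 57]);


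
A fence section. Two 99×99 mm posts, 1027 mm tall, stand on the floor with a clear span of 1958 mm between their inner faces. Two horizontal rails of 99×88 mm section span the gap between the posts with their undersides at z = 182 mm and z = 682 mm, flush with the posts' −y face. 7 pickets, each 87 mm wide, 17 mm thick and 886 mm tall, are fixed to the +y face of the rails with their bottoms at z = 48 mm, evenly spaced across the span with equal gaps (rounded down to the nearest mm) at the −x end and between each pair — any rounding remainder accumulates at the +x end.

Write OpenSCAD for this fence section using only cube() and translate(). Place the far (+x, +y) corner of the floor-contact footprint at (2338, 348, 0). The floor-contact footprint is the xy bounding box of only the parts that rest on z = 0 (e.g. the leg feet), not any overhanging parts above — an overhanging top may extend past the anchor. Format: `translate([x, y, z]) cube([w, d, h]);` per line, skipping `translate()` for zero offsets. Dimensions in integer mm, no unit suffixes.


translate([182, 249, 0]) cube([99, 99, 1027]);
translate([2239, 249, 0]) cube([99, 99, 1027]);
translate([281, 249, 182]) cube([1958, 99, 88]);
translate([281, 249, 682]) cube([1958, 99, 88]);
translate([449, 348, 48]) cube([87, 17, 886]);
translate([704, 348, 48]) cube([87, 17, 886]);
translate([959, 348, 48]) cube([87, 17, 886]);
translate([1214, 348, 48]) cube([87, 17, 886]);
translate([1469, 348, 48]) cube([87, 17, 886]);
translate([1724, 348, 48]) cube([87, 17, 886]);
translate([1979, 348, 48]) cube([87, 17, 886]);


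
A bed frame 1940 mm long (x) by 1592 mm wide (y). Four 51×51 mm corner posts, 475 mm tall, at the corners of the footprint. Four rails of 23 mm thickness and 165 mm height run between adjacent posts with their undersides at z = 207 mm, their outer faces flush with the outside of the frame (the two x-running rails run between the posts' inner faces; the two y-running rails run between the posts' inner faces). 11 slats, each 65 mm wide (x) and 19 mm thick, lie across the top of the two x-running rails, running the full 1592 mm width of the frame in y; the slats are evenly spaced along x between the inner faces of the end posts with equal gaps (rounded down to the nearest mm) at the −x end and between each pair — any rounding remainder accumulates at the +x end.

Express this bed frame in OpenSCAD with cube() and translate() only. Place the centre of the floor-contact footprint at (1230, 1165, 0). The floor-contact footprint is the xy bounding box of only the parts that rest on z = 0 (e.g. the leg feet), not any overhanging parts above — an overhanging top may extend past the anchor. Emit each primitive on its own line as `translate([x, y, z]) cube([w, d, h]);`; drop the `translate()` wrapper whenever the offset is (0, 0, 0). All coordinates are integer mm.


translate([260, 369, 0]) cube([51, 51, 475]);
translate([260, 1910, 0]) cube([51, 51, 475]);
translate([2149, 369, 0]) cube([51, 51, 475]);
translate([2149, 1910, 0]) cube([51, 51, 475]);
translate([311, 369, 207]) cube([1838, 23, 165]);
translate([311, 1938, 207]) cube([1838, 23, 165]);
translate([260, 420, 207]) cube([23, 1490, 165]);
translate([2177, 420, 207]) cube([23, 1490, 165]);
translate([404, 369, 372]) cube([65, 1592, 19]);
translate([562, 369, 372]) cube([65, 1592, 19]);
translate([720, 369, 372]) cube([65, 1592, 19]);
translate([878, 369, 372]) cube([65, 1592, 19]);
translate([1036, 369, 372]) cube([65, 1592, 19]);
translate([1194, 369, 372]) cube([65, 1592, 19]);
translate([1352, 369, 372]) cube([65, 1592, 19]);
translate([1510, 369, 372]) cube([65, 1592, 19]);
translate([1668, 369, 372]) cube([65, 1592, 19]);
translate([1826, 369, 372]) cube([65, 1592, 19]);
translate([1984, 369, 372]) cube([65, 1592, 19]);


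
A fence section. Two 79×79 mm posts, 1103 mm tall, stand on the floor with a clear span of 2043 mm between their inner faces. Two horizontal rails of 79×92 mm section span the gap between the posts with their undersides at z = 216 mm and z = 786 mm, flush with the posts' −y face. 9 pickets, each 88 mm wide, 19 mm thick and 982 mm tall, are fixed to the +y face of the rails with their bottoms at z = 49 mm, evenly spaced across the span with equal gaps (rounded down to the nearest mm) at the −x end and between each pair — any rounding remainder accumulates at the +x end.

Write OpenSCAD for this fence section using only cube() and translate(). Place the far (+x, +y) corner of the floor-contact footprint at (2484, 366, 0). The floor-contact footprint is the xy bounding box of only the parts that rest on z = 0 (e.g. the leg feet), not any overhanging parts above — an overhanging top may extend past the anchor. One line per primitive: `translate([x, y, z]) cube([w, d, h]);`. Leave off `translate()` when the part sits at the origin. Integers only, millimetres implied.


translate([283, 287, 0]) cube([79, 79, 1103]);
translate([2405, 287, 0]) cube([79, 79, 1103]);
translate([362, 287, 216]) cube([2043, 79, 92]);
translate([362, 287, 786]) cube([2043, 79, 92]);
translate([487, 366, 49]) cube([88, 19, 982]);
translate([700, 366, 49]) cube([88, 19, 982]);
translate([913, 366, 49]) cube([88, 19, 982]);
translate([1126, 366, 49]) cube([88, 19, 982]);
translate([1339, 366, 49]) cube([88, 19, 982]);
translate([1552, 366, 49]) cube([88, 19, 982]);
translate([1765, 366, 49]) cube([88, 19, 982]);
translate([1978, 366, 49]) cube([88, 19, 982]);
translate([2191, 366, 49]) cube([88, 19, 982]);


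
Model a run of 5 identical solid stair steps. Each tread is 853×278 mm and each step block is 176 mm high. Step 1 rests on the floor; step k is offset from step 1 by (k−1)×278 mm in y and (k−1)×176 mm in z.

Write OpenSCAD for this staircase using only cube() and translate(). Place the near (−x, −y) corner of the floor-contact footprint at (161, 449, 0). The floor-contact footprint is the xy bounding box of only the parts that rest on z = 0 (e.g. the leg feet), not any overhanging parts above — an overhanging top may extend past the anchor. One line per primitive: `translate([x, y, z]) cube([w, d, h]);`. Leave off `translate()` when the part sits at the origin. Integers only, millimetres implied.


translate([161, 449, 0]) cube([853, 278, 176]);
translate([161, 727, 176]) cube([853, 278, 176]);
translate([161, 1005, 352]) cube([853, 278, 176]);
translate([161, 1283, 528]) cube([853, 278, 176]);
translate([161, 1561, 704]) cube([853, 278, 176]);


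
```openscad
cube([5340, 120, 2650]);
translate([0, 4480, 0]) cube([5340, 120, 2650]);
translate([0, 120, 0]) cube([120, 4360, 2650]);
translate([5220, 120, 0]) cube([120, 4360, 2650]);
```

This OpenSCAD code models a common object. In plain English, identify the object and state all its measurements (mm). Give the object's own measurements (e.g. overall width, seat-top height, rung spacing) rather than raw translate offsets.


The wall frame of a small rectangular building: four walls, each 2650 mm tall and 120 mm thick, enclosing a footprint 5340 mm (x) by 4600 mm (y) outside-to-outside, with no floor or roof. The front and back walls (the −y and +y sides) span the full width; the two side walls fit between them.


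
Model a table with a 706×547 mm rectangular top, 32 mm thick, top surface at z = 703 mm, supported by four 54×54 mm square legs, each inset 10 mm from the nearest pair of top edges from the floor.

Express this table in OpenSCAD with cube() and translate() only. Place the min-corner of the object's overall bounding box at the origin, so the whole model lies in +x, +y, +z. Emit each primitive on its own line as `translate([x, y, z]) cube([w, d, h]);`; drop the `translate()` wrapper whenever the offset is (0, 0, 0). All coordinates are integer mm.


translate([0, 0, 671]) cube([706, 547, 32]);
translate([10, 10, 0]) cube([54, 54, 671]);
translate([642, 10, 0]) cube([54, 54, 671]);
translate([10, 483, 0]) cube([54, 54, 671]);
translate([642, 483, 0]) cube([54, 54, 671]);


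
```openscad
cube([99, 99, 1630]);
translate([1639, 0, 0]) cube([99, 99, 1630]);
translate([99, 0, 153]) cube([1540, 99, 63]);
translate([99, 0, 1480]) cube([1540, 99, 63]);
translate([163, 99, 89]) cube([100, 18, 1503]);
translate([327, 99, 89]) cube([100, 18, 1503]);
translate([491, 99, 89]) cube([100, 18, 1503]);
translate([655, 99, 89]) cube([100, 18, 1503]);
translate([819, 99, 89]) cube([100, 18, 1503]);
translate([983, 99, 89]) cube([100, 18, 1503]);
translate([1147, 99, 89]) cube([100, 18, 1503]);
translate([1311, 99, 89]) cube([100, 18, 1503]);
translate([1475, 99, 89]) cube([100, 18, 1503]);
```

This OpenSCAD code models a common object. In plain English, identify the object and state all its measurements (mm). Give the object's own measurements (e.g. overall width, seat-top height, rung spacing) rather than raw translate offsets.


A fence section. Two 99×99 mm posts, 1630 mm tall, stand on the floor with a clear span of 1540 mm between their inner faces. Two horizontal rails of 99×63 mm section span the gap between the posts with their undersides at z = 153 mm and z = 1480 mm, flush with the posts' −y face. 9 pickets, each 100 mm wide, 18 mm thick and 1503 mm tall, are fixed to the +y face of the rails with their bottoms at z = 89 mm, spaced across the span with a 64 mm gap after the −x post and between neighbouring pickets and before the +x post.


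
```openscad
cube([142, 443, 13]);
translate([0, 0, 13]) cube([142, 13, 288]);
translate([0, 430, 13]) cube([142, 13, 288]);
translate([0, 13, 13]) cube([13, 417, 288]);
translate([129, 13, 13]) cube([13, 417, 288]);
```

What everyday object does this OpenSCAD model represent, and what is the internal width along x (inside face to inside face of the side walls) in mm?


An open box. The internal width is 116 mm.

A 142×443 base slab with four walls standing on it — an open box. The base is 142 mm wide and the walls are 13 mm thick, so the internal width is 142 − 2 × 13 = 116 mm.


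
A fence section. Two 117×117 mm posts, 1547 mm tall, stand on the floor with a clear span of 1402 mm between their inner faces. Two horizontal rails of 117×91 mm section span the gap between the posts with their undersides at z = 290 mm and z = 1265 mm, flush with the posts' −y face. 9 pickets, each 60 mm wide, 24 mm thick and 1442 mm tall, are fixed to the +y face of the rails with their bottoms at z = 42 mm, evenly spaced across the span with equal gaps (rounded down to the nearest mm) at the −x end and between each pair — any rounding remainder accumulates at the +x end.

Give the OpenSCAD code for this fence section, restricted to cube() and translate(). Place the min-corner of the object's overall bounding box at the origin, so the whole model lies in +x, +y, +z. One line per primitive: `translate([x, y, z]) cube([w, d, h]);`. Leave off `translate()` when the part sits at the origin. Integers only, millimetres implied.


cube([117, 117, 1547]);
translate([1519, 0, 0]) cube([117, 117, 1547]);
translate([117, 0, 290]) cube([1402, 117, 91]);
translate([117, 0, 1265]) cube([1402, 117, 91]);
translate([203, 117, 42]) cube([60, 24, 1442]);
translate([349, 117, 42]) cube([60, 24, 1442]);
translate([495, 117, 42]) cube([60, 24, 1442]);
translate([641, 117, 42]) cube([60, 24, 1442]);
translate([787, 117, 42]) cube([60, 24, 1442]);
translate([933, 117, 42]) cube([60, 24, 1442]);
translate([1079, 117, 42]) cube([60, 24, 1442]);
translate([1225, 117, 42]) cube([60, 24, 1442]);
translate([1371, 117, 42]) cube([60, 24, 1442]);


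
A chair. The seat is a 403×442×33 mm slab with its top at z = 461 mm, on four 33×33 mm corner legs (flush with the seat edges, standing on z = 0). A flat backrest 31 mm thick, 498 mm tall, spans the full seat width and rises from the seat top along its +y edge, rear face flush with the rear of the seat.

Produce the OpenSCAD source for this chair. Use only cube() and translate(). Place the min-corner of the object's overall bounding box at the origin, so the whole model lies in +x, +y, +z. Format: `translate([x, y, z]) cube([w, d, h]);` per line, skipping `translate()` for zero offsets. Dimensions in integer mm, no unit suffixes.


// leg_h = 461 - 33 = 428
translate([0, 0, 428]) cube([403, 442, 33]);
cube([33, 33, 428]);
translate([370, 0, 0]) cube([33, 33, 428]);
translate([0, 409, 0]) cube([33, 33, 428]);
translate([370, 409, 0]) cube([33, 33, 428]);
translate([0, 411, 461]) cube([403, 31, 498]);


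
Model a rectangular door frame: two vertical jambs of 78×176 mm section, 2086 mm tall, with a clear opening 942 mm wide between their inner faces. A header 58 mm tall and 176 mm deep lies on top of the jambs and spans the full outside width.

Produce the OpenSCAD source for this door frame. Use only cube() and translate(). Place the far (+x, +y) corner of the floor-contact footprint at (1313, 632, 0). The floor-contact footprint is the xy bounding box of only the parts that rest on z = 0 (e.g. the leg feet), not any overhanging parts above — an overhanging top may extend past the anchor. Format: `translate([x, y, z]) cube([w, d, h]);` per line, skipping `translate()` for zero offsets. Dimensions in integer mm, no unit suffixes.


translate([215, 456, 0]) cube([78, 176, 2086]);
translate([1235, 456, 0]) cube([78, 176, 2086]);
translate([215, 456, 2086]) cube([1098, 176, 58]);


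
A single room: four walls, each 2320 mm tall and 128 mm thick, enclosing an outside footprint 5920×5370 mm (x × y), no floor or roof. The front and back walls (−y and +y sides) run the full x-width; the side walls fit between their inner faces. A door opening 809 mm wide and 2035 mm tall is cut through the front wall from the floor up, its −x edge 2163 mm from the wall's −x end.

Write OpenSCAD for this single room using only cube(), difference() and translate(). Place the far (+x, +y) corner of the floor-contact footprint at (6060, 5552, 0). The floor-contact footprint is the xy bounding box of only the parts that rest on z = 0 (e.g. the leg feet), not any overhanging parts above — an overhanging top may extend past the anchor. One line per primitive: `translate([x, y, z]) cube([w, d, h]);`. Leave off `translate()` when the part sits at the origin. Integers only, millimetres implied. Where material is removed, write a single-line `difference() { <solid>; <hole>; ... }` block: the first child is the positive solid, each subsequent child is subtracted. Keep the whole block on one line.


difference() { translate([140, 182, 0]) cube([5920, 128, 2320]); translate([2303, 182, 0]) cube([809, 128, 2035]); }
translate([140, 5424, 0]) cube([5920, 128, 2320]);
translate([140, 310, 0]) cube([128, 5114, 2320]);
translate([5932, 310, 0]) cube([128, 5114, 2320]);


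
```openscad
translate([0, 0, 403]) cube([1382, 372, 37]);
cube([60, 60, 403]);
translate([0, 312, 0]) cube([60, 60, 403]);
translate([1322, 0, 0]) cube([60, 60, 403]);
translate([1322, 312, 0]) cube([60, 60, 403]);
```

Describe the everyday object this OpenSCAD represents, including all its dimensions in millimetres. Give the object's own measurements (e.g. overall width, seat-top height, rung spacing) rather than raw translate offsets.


A long wooden bench with a 1382 mm (x) × 372 mm (y) seat, 37 mm thick, its top surface 440 mm above the floor. Four 60 mm square legs at the seat corners, flush with the edges, run from z = 0 to the seat underside.


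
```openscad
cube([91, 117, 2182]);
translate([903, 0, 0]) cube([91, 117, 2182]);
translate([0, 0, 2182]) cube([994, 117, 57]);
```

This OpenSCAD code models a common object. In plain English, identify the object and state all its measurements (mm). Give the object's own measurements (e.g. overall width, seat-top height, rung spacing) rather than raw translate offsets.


A door frame. The clear opening is 812 mm wide and 2182 mm high. Two 91 mm wide jambs, 117 mm deep, stand either side of the opening from the floor to the top of the opening. A 57 mm thick head sits across the top of both jambs, spanning the full outside width of the frame.


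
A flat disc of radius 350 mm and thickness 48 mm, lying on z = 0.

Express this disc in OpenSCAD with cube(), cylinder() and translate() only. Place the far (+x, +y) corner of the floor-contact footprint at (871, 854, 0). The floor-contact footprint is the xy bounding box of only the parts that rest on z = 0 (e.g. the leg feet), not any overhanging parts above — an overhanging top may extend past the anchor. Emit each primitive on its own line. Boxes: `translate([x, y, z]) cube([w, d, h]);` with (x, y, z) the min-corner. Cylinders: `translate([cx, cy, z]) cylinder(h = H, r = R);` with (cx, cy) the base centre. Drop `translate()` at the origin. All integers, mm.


translate([521, 504, 0]) cylinder(h = 48, r = 350);


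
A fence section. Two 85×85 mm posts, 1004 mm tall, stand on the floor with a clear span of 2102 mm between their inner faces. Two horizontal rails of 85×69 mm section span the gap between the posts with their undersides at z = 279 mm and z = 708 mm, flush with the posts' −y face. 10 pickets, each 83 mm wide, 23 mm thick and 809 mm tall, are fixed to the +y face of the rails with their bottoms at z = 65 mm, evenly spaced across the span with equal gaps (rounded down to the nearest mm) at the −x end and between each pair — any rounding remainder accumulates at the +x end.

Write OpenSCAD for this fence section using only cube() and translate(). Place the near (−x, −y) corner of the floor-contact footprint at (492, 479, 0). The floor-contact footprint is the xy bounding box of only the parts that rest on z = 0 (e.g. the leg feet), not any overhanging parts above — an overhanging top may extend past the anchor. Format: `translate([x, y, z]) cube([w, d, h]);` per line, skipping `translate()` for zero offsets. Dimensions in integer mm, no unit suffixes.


translate([492, 479, 0]) cube([85, 85, 1004]);
translate([2679, 479, 0]) cube([85, 85, 1004]);
translate([577, 479, 279]) cube([2102, 85, 69]);
translate([577, 479, 708]) cube([2102, 85, 69]);
translate([692, 564, 65]) cube([83, 23, 809]);
translate([890, 564, 65]) cube([83, 23, 809]);
translate([1088, 564, 65]) cube([83, 23, 809]);
translate([1286, 564, 65]) cube([83, 23, 809]);
translate([1484, 564, 65]) cube([83, 23, 809]);
translate([1682, 564, 65]) cube([83, 23, 809]);
translate([1880, 564, 65]) cube([83, 23, 809]);
translate([2078, 564, 65]) cube([83, 23, 809]);
translate([2276, 564, 65]) cube([83, 23, 809]);
translate([2474, 564, 65]) cube([83, 23, 809]);
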